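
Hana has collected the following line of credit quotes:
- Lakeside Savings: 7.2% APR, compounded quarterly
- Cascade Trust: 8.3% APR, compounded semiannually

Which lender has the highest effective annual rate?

Cascade Trust

Lakeside Savings: (1 + 0.072/4)^4 − 1 = 7.397%
Cascade Trust: (1 + 0.083/2)^2 − 1 = 8.472%
The highest effective annual rate is Cascade Trust at 8.472%.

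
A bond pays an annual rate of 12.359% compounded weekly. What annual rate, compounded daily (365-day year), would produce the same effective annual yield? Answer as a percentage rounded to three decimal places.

EAR = (1 + 0.12359/52)^52 − 1 = 0.131386.
Solve (1 + r/365)^365 = 1.131386: r/365 = 1.131386^(1/365) − 1 = 0.000338, so r = 0.123464 = 12.346%.

12.346%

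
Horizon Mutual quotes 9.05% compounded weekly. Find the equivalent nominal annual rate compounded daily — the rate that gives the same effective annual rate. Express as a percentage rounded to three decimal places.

EAR = (1 + 0.0905/52)^52 − 1 = 0.094635.
Solve (1 + r/365)^365 = 1.094635: r/365 = 1.094635^(1/365) − 1 = 0.000248, so r = 0.090433 = 9.043%.

9.043%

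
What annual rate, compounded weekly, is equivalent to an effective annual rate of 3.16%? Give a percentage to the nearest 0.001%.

(1 + r/52)^52 − 1 = 0.0316, so 1 + r/52 = 1.0316^(1/52).
r/52 = 0.000598, so r = 0.031120 = 3.112%.

3.112%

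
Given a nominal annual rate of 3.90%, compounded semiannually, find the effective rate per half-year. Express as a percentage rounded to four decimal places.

With a nominal annual rate compounded semiannually, the periodic rate is the nominal rate divided by 2.
i = 0.0390 / 2 = 0.0195000 = 1.9500%.

1.9500%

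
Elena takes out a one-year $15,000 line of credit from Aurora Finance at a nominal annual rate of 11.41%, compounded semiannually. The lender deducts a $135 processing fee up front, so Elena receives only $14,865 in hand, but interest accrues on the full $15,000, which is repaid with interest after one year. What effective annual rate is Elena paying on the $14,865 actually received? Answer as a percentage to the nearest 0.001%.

Amount owed after one year: 15,000 × (1 + 0.1141/2)^2 = 15,000 × 1.117355 = $16,760.32.
Effective rate on net proceeds: 16,760.32 / 14,865 − 1 = 0.127502 = 12.750%.

12.750%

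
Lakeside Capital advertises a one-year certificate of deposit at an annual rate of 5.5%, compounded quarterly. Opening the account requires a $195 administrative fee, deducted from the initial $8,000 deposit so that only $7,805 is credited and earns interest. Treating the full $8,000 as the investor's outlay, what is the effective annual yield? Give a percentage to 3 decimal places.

Value after one year: 7,805 × (1 + 0.055/4)^4 = 7,805 × 1.056145 = $8,243.21.
Effective yield on the $8,000 outlay: 8,243.21 / 8,000 − 1 = 0.030401 = 3.040%.

3.040%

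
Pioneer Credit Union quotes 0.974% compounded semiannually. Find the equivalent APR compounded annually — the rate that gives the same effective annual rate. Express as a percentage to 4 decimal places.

0.9764%

EAR = (1 + 0.00974/2)^2 − 1 = 0.009764.
Compounded annually, the equivalent nominal rate is the EAR itself: 0.9764%.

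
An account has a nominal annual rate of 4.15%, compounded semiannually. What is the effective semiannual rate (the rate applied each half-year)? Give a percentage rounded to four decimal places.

With a nominal annual rate compounded semiannually, the periodic rate is the nominal rate divided by 2.
i = 0.0415 / 2 = 0.0207500 = 2.0750%.

2.0750%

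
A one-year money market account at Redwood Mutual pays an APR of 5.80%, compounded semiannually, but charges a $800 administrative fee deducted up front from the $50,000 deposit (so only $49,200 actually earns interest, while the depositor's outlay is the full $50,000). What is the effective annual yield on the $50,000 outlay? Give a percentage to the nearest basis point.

4.19%

Value after one year: 49,200 × (1 + 0.0580/2)^2 = 49,200 × 1.058841 = $52,094.98.
Effective yield on the $50,000 outlay: 52,094.98 / 50,000 − 1 = 0.041900 = 4.19%.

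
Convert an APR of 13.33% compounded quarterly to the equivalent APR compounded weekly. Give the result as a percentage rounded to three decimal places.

EAR = (1 + 0.1333/4)^4 − 1 = 0.140113.
Solve (1 + r/52)^52 = 1.140113: r/52 = 1.140113^(1/52) − 1 = 0.002525, so r = 0.131293 = 13.129%.

13.129%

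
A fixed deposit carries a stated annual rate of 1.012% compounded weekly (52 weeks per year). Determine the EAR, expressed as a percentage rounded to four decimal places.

EAR = (1 + 0.01012/52)^52 − 1.
= (1 + 0.000195)^52 − 1 = 1.010170 − 1 = 1.0170%.

1.0170%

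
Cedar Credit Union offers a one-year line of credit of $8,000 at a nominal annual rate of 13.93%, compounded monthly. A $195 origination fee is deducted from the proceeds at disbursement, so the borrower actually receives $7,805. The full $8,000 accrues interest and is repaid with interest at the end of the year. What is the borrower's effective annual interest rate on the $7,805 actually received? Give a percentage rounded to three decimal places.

17.724%

Amount owed after one year: 8,000 × (1 + 0.1393/12)^12 = 8,000 × 1.148547 = $9,188.38.
Effective rate on net proceeds: 9,188.38 / 7,805 − 1 = 0.177242 = 17.724%.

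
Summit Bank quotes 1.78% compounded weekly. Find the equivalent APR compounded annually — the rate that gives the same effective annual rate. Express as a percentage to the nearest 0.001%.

1.796%

EAR = (1 + 0.0178/52)^52 − 1 = 0.017956.
Compounded annually, the equivalent nominal rate is the EAR itself: 1.796%.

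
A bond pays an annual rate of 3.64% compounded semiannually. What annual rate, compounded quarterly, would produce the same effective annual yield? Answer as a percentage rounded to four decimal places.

EAR = (1 + 0.0364/2)^2 − 1 = 0.036731.
Solve (1 + r/4)^4 = 1.036731: r/4 = 1.036731^(1/4) − 1 = 0.009059, so r = 0.036236 = 3.6236%.

3.6236%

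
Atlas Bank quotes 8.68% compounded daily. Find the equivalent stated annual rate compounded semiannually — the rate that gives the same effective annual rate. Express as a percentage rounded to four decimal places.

EAR = (1 + 0.0868/365)^365 − 1 = 0.090667.
Solve (1 + r/2)^2 = 1.090667: r/2 = 1.090667^(1/2) − 1 = 0.044350, so r = 0.088700 = 8.8700%.

8.8700%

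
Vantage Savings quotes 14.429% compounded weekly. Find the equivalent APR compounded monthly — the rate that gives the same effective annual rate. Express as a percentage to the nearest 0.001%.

EAR = (1 + 0.14429/52)^52 − 1 = 0.154988.
Solve (1 + r/12)^12 = 1.154988: r/12 = 1.154988^(1/12) − 1 = 0.012080, so r = 0.144959 = 14.496%.

14.496%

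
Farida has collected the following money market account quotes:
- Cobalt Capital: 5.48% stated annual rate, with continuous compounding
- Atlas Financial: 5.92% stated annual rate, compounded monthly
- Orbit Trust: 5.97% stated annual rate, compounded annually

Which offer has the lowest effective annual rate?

Cobalt Capital

Cobalt Capital: e^0.0548 − 1 = 5.633%
Atlas Financial: (1 + 0.0592/12)^12 − 1 = 6.083%
Orbit Trust: compounded annually, EAR = 5.970%
The lowest effective annual rate is Cobalt Capital at 5.633%.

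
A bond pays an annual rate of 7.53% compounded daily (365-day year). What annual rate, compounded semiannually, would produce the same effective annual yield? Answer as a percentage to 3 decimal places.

EAR = (1 + 0.0753/365)^365 − 1 = 0.078199.
Solve (1 + r/2)^2 = 1.078199: r/2 = 1.078199^(1/2) − 1 = 0.038364, so r = 0.076727 = 7.673%.

7.673%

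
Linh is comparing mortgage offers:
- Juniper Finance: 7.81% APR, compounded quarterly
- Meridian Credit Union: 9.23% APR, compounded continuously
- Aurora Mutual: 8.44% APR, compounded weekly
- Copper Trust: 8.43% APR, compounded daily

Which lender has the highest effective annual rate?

Juniper Finance: (1 + 0.0781/4)^4 − 1 = 8.042%
Meridian Credit Union: e^0.0923 − 1 = 9.669%
Aurora Mutual: (1 + 0.0844/52)^52 − 1 = 8.799%
Copper Trust: (1 + 0.0843/365)^365 − 1 = 8.794%
The highest effective annual rate is Meridian Credit Union at 9.669%.

Meridian Credit Union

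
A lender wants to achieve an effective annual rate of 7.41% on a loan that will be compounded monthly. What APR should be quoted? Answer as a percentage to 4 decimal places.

(1 + r/12)^12 − 1 = 0.0741, so 1 + r/12 = 1.0741^(1/12).
r/12 = 0.005975, so r = 0.071696 = 7.1696%.

7.1696%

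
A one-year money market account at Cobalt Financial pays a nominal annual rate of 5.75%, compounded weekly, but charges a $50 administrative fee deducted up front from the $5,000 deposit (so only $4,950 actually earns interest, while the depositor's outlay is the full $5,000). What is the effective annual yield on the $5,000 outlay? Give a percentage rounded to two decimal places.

4.86%

Value after one year: 4,950 × (1 + 0.0575/52)^52 = 4,950 × 1.059152 = $5,242.80.
Effective yield on the $5,000 outlay: 5,242.80 / 5,000 − 1 = 0.048560 = 4.86%.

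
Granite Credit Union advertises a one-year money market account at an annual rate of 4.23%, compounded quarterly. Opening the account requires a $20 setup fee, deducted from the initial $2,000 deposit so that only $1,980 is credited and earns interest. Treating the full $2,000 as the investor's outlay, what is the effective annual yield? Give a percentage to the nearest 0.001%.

Value after one year: 1,980 × (1 + 0.0423/4)^4 = 1,980 × 1.042976 = $2,065.09.
Effective yield on the $2,000 outlay: 2,065.09 / 2,000 − 1 = 0.032546 = 3.255%.

3.255%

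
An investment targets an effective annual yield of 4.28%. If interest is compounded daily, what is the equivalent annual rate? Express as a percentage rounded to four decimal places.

4.1912%

(1 + r/365)^365 − 1 = 0.0428, so 1 + r/365 = 1.0428^(1/365).
r/365 = 0.000115, so r = 0.041912 = 4.1912%.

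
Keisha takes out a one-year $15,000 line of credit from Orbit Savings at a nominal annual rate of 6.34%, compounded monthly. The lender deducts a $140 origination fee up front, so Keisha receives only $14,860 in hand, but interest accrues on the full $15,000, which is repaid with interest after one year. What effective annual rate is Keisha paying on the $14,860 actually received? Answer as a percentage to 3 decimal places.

Amount owed after one year: 15,000 × (1 + 0.0634/12)^12 = 15,000 × 1.065275 = $15,979.13.
Effective rate on net proceeds: 15,979.13 / 14,860 − 1 = 0.075311 = 7.531%.

7.531%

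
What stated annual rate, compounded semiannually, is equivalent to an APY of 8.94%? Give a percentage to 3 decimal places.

8.749%

(1 + r/2)^2 − 1 = 0.0894, so 1 + r/2 = 1.0894^(1/2).
r/2 = 0.043743, so r = 0.087487 = 8.749%.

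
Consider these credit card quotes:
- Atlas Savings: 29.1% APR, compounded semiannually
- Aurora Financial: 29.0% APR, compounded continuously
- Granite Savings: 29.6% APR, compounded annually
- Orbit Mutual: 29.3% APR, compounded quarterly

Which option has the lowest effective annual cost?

Atlas Savings: (1 + 0.291/2)^2 − 1 = 31.217%
Aurora Financial: e^0.290 − 1 = 33.643%
Granite Savings: compounded annually, EAR = 29.600%
Orbit Mutual: (1 + 0.293/4)^4 − 1 = 32.679%
The lowest effective annual rate is Granite Savings at 29.600%.

Granite Savings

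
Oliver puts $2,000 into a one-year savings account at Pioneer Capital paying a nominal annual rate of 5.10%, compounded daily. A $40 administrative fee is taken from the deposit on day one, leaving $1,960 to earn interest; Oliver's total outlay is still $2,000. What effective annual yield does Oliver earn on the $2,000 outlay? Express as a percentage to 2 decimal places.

3.13%

Value after one year: 1,960 × (1 + 0.0510/365)^365 = 1,960 × 1.052319 = $2,062.55.
Effective yield on the $2,000 outlay: 2,062.55 / 2,000 − 1 = 0.031273 = 3.13%.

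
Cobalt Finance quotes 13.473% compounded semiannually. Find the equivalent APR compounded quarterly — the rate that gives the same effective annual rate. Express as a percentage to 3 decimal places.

EAR = (1 + 0.13473/2)^2 − 1 = 0.139268.
Solve (1 + r/4)^4 = 1.139268: r/4 = 1.139268^(1/4) − 1 = 0.033134, so r = 0.132534 = 13.253%.

13.253%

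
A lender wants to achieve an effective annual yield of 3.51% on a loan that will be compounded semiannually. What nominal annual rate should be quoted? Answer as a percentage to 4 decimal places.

(1 + r/2)^2 − 1 = 0.0351, so 1 + r/2 = 1.0351^(1/2).
r/2 = 0.017399, so r = 0.034797 = 3.4797%.

3.4797%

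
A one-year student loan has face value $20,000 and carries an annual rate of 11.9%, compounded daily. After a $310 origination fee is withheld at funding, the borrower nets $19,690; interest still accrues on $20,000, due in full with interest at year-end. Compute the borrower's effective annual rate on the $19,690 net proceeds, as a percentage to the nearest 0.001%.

14.408%

Amount owed after one year: 20,000 × (1 + 0.119/365)^365 = 20,000 × 1.126348 = $22,526.96.
Effective rate on net proceeds: 22,526.96 / 19,690 − 1 = 0.144081 = 14.408%.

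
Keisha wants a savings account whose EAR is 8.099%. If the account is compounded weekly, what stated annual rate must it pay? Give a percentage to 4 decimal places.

(1 + r/52)^52 − 1 = 0.08099, so 1 + r/52 = 1.08099^(1/52).
r/52 = 0.001499, so r = 0.077936 = 7.7936%.

7.7936%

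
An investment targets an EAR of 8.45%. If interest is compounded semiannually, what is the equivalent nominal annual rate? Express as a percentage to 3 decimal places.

(1 + r/2)^2 − 1 = 0.0845, so 1 + r/2 = 1.0845^(1/2).
r/2 = 0.041393, so r = 0.082787 = 8.279%.

8.279%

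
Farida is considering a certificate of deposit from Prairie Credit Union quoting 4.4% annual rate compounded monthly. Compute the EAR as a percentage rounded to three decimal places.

EAR = (1 + 0.044/12)^12 − 1.
= (1 + 0.003667)^12 − 1 = 1.044898 − 1 = 4.490%.

4.490%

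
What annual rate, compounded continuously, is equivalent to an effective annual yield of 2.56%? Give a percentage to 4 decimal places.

2.5278%

Continuous: nominal r satisfies e^r − 1 = 0.0256.
r = ln(1 + 0.0256) = ln(1.0256) = 0.025278 = 2.5278%.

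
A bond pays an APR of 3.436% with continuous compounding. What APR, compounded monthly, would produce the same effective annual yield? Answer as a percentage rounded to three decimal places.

EAR under continuous compounding: e^0.03436 − 1 = 0.034957.
Solve (1 + r/12)^12 = 1.034957: r/12 = 1.034957^(1/12) − 1 = 0.002867, so r = 0.034409 = 3.441%.

3.441%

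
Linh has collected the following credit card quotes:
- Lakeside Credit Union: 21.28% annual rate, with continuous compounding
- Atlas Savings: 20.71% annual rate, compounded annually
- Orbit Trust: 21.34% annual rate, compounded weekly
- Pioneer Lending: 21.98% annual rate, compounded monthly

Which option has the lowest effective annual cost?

Atlas Savings

Lakeside Credit Union: e^0.2128 − 1 = 23.714%
Atlas Savings: compounded annually, EAR = 20.710%
Orbit Trust: (1 + 0.2134/52)^52 − 1 = 23.734%
Pioneer Lending: (1 + 0.2198/12)^12 − 1 = 24.335%
The lowest effective annual rate is Atlas Savings at 20.710%.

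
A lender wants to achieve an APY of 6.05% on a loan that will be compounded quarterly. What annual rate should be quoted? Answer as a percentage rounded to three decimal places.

(1 + r/4)^4 − 1 = 0.0605, so 1 + r/4 = 1.0605^(1/4).
r/4 = 0.014793, so r = 0.059174 = 5.917%.

5.917%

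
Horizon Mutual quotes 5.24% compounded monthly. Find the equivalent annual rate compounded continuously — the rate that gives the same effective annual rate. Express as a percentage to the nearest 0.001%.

EAR = (1 + 0.0524/12)^12 − 1 = 0.053677.
Equivalent continuous rate: r = ln(1 + 0.053677) = 0.052286 = 5.229%.

5.229%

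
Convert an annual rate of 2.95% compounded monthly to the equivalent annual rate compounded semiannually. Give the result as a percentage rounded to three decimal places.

EAR = (1 + 0.0295/12)^12 − 1 = 0.029902.
Solve (1 + r/2)^2 = 1.029902: r/2 = 1.029902^(1/2) − 1 = 0.014841, so r = 0.029682 = 2.968%.

2.968%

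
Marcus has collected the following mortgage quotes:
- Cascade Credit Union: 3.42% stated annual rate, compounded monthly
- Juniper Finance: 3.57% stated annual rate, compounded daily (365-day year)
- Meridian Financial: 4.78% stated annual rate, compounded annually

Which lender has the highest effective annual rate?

Cascade Credit Union: (1 + 0.0342/12)^12 − 1 = 3.474%
Juniper Finance: (1 + 0.0357/365)^365 − 1 = 3.634%
Meridian Financial: compounded annually, EAR = 4.780%
The highest effective annual rate is Meridian Financial at 4.780%.

Meridian Financial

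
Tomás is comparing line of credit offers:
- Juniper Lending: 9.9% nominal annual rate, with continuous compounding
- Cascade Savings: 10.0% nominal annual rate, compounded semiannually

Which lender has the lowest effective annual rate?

Juniper Lending: e^0.099 − 1 = 10.407%
Cascade Savings: (1 + 0.100/2)^2 − 1 = 10.250%
The lowest effective annual rate is Cascade Savings at 10.250%.

Cascade Savings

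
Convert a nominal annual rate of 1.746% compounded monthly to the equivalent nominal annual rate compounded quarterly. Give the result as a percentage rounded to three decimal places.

1.749%

EAR = (1 + 0.01746/12)^12 − 1 = 0.017600.
Solve (1 + r/4)^4 = 1.017600: r/4 = 1.017600^(1/4) − 1 = 0.004371, so r = 0.017485 = 1.749%.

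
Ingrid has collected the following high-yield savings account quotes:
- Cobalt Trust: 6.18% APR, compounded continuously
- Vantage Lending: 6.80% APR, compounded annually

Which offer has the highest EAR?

Cobalt Trust: e^0.0618 − 1 = 6.375%
Vantage Lending: compounded annually, EAR = 6.800%
The highest effective annual rate is Vantage Lending at 6.800%.

Vantage Lending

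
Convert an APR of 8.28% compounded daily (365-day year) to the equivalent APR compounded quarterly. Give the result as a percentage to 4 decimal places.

EAR = (1 + 0.0828/365)^365 − 1 = 0.086314.
Solve (1 + r/4)^4 = 1.086314: r/4 = 1.086314^(1/4) − 1 = 0.020913, so r = 0.083653 = 8.3653%.

8.3653%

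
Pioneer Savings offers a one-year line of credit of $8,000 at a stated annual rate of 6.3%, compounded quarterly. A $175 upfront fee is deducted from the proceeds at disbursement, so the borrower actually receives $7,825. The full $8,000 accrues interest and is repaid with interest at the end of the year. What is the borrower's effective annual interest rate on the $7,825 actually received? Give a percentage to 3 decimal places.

Amount owed after one year: 8,000 × (1 + 0.063/4)^4 = 8,000 × 1.064504 = $8,516.03.
Effective rate on net proceeds: 8,516.03 / 7,825 − 1 = 0.088311 = 8.831%.

8.831%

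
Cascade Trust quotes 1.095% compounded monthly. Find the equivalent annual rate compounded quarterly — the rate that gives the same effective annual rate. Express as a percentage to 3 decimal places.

EAR = (1 + 0.01095/12)^12 − 1 = 0.011005.
Solve (1 + r/4)^4 = 1.011005: r/4 = 1.011005^(1/4) − 1 = 0.002740, so r = 0.010960 = 1.096%.

1.096%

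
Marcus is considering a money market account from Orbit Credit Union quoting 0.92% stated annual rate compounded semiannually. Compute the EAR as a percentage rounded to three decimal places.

0.922%

EAR = (1 + 0.0092/2)^2 − 1.
= 1.009221 − 1 = 0.922%.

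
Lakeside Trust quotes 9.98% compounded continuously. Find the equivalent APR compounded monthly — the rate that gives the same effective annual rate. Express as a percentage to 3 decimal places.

10.022%

EAR under continuous compounding: e^0.0998 − 1 = 0.104950.
Solve (1 + r/12)^12 = 1.104950: r/12 = 1.104950^(1/12) − 1 = 0.008351, so r = 0.100216 = 10.022%.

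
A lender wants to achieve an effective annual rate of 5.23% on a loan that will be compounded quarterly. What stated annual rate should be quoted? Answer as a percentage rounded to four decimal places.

(1 + r/4)^4 − 1 = 0.0523, so 1 + r/4 = 1.0523^(1/4).
r/4 = 0.012826, so r = 0.051304 = 5.1304%.

5.1304%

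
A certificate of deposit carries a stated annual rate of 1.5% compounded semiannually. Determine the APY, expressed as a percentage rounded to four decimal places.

EAR = (1 + 0.015/2)^2 − 1.
= 1.015056 − 1 = 1.5056%.

1.5056%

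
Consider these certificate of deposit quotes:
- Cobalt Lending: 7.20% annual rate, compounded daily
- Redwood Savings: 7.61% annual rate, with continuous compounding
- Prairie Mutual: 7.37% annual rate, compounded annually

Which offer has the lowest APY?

Prairie Mutual

Cobalt Lending: (1 + 0.0720/365)^365 − 1 = 7.465%
Redwood Savings: e^0.0761 − 1 = 7.907%
Prairie Mutual: compounded annually, EAR = 7.370%
The lowest effective annual rate is Prairie Mutual at 7.370%.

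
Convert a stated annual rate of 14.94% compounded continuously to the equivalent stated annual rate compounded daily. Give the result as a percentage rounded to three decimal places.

14.943%

EAR under continuous compounding: e^0.1494 − 1 = 0.161137.
Solve (1 + r/365)^365 = 1.161137: r/365 = 1.161137^(1/365) − 1 = 0.000409, so r = 0.149431 = 14.943%.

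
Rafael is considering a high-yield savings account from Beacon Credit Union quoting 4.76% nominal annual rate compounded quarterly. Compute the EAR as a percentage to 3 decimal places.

EAR = (1 + 0.0476/4)^4 − 1.
= (1 + 0.011900)^4 − 1 = 1.048456 − 1 = 4.846%.

4.846%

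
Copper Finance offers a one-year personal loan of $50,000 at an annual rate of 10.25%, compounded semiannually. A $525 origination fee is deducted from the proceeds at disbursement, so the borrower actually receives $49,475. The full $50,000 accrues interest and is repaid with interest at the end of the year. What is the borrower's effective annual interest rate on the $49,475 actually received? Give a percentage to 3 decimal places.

Amount owed after one year: 50,000 × (1 + 0.1025/2)^2 = 50,000 × 1.105127 = $55,256.33.
Effective rate on net proceeds: 55,256.33 / 49,475 − 1 = 0.116854 = 11.685%.

11.685%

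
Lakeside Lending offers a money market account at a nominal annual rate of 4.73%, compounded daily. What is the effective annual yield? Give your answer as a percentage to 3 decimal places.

EAR = (1 + 0.0473/365)^365 − 1.
= 1.048433 − 1 = 4.843%.

4.843%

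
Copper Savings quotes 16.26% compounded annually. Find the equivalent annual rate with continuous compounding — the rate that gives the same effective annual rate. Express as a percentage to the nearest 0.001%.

15.066%

Compounded annually, EAR = nominal = 0.162600.
Equivalent continuous rate: r = ln(1 + 0.162600) = 0.150659 = 15.066%.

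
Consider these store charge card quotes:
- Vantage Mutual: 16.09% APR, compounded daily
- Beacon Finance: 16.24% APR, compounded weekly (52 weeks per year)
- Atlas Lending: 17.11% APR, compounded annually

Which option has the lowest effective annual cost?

Vantage Mutual: (1 + 0.1609/365)^365 − 1 = 17.453%
Beacon Finance: (1 + 0.1624/52)^52 − 1 = 17.603%
Atlas Lending: compounded annually, EAR = 17.110%
The lowest effective annual rate is Atlas Lending at 17.110%.

Atlas Lending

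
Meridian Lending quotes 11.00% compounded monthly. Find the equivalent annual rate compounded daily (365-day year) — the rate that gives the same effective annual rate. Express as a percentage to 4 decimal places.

EAR = (1 + 0.1100/12)^12 − 1 = 0.115719.
Solve (1 + r/365)^365 = 1.115719: r/365 = 1.115719^(1/365) − 1 = 0.000300, so r = 0.109515 = 10.9515%.

10.9515%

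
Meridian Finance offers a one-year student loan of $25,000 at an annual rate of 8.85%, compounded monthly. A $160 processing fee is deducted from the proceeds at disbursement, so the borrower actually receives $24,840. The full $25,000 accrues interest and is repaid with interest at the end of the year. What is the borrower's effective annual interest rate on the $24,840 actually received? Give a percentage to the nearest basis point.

9.92%

Amount owed after one year: 25,000 × (1 + 0.0885/12)^12 = 25,000 × 1.092180 = $27,304.49.
Effective rate on net proceeds: 27,304.49 / 24,840 − 1 = 0.099214 = 9.92%.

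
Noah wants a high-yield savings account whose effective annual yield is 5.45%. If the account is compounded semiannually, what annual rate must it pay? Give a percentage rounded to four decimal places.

5.3777%

(1 + r/2)^2 − 1 = 0.0545, so 1 + r/2 = 1.0545^(1/2).
r/2 = 0.026889, so r = 0.053777 = 5.3777%.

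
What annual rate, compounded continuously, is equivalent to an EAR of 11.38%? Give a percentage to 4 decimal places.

10.7778%

Continuous: nominal r satisfies e^r − 1 = 0.1138.
r = ln(1 + 0.1138) = ln(1.1138) = 0.107778 = 10.7778%.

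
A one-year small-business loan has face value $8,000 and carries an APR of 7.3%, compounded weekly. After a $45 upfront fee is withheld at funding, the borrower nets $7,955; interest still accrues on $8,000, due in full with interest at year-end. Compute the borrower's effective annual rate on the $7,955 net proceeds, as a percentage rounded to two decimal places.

Amount owed after one year: 8,000 × (1 + 0.073/52)^52 = 8,000 × 1.075675 = $8,605.40.
Effective rate on net proceeds: 8,605.40 / 7,955 − 1 = 0.081760 = 8.18%.

8.18%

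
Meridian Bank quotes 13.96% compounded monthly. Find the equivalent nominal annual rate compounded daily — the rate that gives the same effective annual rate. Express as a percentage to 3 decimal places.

13.882%

EAR = (1 + 0.1396/12)^12 − 1 = 0.148888.
Solve (1 + r/365)^365 = 1.148888: r/365 = 1.148888^(1/365) − 1 = 0.000380, so r = 0.138821 = 13.882%.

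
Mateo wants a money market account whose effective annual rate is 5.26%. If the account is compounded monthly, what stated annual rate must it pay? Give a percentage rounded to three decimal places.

(1 + r/12)^12 − 1 = 0.0526, so 1 + r/12 = 1.0526^(1/12).
r/12 = 0.004281, so r = 0.051373 = 5.137%.

5.137%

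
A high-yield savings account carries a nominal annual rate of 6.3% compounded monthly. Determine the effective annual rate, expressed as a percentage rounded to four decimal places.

6.4851%

EAR = (1 + 0.063/12)^12 − 1.
= (1 + 0.005250)^12 − 1 = 1.064851 − 1 = 6.4851%.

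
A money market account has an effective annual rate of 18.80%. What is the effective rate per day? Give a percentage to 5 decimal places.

0.04721%

The per-day rate i satisfies (1 + i)^365 = 1 + 0.1880.
i = 1.1880^(1/365) − 1 = 0.0004721 = 0.04721%.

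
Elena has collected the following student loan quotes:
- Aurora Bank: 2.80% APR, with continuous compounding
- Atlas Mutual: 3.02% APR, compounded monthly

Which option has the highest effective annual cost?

Atlas Mutual

Aurora Bank: e^0.0280 − 1 = 2.840%
Atlas Mutual: (1 + 0.0302/12)^12 − 1 = 3.062%
The highest effective annual rate is Atlas Mutual at 3.062%.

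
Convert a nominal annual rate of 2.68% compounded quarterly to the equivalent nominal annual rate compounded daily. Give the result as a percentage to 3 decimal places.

EAR = (1 + 0.0268/4)^4 − 1 = 0.027071.
Solve (1 + r/365)^365 = 1.027071: r/365 = 1.027071^(1/365) − 1 = 0.000073, so r = 0.026712 = 2.671%.

2.671%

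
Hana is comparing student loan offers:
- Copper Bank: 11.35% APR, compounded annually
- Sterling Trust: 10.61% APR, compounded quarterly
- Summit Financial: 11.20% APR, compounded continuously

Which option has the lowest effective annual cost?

Copper Bank: compounded annually, EAR = 11.350%
Sterling Trust: (1 + 0.1061/4)^4 − 1 = 11.040%
Summit Financial: e^0.1120 − 1 = 11.851%
The lowest effective annual rate is Sterling Trust at 11.040%.

Sterling Trust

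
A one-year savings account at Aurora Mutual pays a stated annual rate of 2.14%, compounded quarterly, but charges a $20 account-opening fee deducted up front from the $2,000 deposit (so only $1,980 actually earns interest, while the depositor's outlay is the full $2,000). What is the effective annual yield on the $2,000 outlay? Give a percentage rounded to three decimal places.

Value after one year: 1,980 × (1 + 0.0214/4)^4 = 1,980 × 1.021572 = $2,022.71.
Effective yield on the $2,000 outlay: 2,022.71 / 2,000 − 1 = 0.011357 = 1.136%.

1.136%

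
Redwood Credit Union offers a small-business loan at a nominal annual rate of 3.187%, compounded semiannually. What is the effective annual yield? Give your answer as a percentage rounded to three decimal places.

3.212%

EAR = (1 + 0.03187/2)^2 − 1.
= 1.032124 − 1 = 3.212%.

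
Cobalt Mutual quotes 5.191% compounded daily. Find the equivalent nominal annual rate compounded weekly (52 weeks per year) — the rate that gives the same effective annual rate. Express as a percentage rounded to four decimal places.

EAR = (1 + 0.05191/365)^365 − 1 = 0.053277.
Solve (1 + r/52)^52 = 1.053277: r/52 = 1.053277^(1/52) − 1 = 0.000999, so r = 0.051932 = 5.1932%.

5.1932%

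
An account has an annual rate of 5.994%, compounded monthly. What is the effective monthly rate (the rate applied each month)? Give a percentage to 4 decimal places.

With a nominal annual rate compounded monthly, the periodic rate is the nominal rate divided by 12.
i = 0.05994 / 12 = 0.0049950 = 0.4995%.

0.4995%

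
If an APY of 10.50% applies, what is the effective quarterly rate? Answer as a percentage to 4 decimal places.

The per-quarter rate i satisfies (1 + i)^4 = 1 + 0.1050.
i = 1.1050^(1/4) − 1 = 0.0252755 = 2.5275%.

2.5275%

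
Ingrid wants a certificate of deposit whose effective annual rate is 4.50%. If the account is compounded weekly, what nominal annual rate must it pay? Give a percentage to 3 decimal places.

4.404%

(1 + r/52)^52 − 1 = 0.0450, so 1 + r/52 = 1.0450^(1/52).
r/52 = 0.000847, so r = 0.044036 = 4.404%.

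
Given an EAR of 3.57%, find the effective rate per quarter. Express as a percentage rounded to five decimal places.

The per-quarter rate i satisfies (1 + i)^4 = 1 + 0.0357.
i = 1.0357^(1/4) − 1 = 0.0088079 = 0.88079%.

0.88079%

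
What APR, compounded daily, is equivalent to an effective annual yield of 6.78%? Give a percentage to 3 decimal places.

(1 + r/365)^365 − 1 = 0.0678, so 1 + r/365 = 1.0678^(1/365).
r/365 = 0.000180, so r = 0.065606 = 6.561%.

6.561%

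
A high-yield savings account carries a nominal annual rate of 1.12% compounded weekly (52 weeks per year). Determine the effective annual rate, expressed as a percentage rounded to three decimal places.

1.126%

EAR = (1 + 0.0112/52)^52 − 1.
= 1.011262 − 1 = 1.126%.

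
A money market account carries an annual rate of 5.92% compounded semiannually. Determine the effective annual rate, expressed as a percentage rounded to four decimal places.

6.0076%

EAR = (1 + 0.0592/2)^2 − 1.
= (1 + 0.029600)^2 − 1 = 1.060076 − 1 = 6.0076%.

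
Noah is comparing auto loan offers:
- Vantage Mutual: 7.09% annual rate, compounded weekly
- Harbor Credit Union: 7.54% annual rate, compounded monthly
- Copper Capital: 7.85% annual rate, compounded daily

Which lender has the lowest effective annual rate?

Vantage Mutual

Vantage Mutual: (1 + 0.0709/52)^52 − 1 = 7.342%
Harbor Credit Union: (1 + 0.0754/12)^12 − 1 = 7.806%
Copper Capital: (1 + 0.0785/365)^365 − 1 = 8.165%
The lowest effective annual rate is Vantage Mutual at 7.342%.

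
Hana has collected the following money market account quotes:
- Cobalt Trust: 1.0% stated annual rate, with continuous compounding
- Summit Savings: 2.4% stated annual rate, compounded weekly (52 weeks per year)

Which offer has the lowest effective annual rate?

Cobalt Trust: e^0.010 − 1 = 1.005%
Summit Savings: (1 + 0.024/52)^52 − 1 = 2.428%
The lowest effective annual rate is Cobalt Trust at 1.005%.

Cobalt Trust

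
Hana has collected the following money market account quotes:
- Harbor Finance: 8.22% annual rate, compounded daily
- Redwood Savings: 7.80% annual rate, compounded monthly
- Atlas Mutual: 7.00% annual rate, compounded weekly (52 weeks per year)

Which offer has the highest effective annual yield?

Harbor Finance

Harbor Finance: (1 + 0.0822/365)^365 − 1 = 8.566%
Redwood Savings: (1 + 0.0780/12)^12 − 1 = 8.085%
Atlas Mutual: (1 + 0.0700/52)^52 − 1 = 7.246%
The highest effective annual rate is Harbor Finance at 8.566%.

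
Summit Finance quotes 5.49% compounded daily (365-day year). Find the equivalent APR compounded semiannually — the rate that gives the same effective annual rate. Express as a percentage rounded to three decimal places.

5.566%

EAR = (1 + 0.0549/365)^365 − 1 = 0.056431.
Solve (1 + r/2)^2 = 1.056431: r/2 = 1.056431^(1/2) − 1 = 0.027828, so r = 0.055656 = 5.566%.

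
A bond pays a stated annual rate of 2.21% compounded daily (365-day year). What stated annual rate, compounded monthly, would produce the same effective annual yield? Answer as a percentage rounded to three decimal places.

2.212%

EAR = (1 + 0.0221/365)^365 − 1 = 0.022345.
Solve (1 + r/12)^12 = 1.022345: r/12 = 1.022345^(1/12) − 1 = 0.001843, so r = 0.022120 = 2.212%.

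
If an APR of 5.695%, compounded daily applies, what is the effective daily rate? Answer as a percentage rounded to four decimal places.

With a nominal annual rate compounded daily, the periodic rate is the nominal rate divided by 365.
i = 0.05695 / 365 = 0.0001560 = 0.0156%.

0.0156%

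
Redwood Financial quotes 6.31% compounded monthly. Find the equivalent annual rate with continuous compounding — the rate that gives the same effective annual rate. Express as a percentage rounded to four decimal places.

6.2935%

EAR = (1 + 0.0631/12)^12 − 1 = 0.064957.
Equivalent continuous rate: r = ln(1 + 0.064957) = 0.062935 = 6.2935%.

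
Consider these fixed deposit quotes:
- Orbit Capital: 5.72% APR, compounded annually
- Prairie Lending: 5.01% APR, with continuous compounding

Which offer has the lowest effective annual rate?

Orbit Capital: compounded annually, EAR = 5.720%
Prairie Lending: e^0.0501 − 1 = 5.138%
The lowest effective annual rate is Prairie Lending at 5.138%.

Prairie Lending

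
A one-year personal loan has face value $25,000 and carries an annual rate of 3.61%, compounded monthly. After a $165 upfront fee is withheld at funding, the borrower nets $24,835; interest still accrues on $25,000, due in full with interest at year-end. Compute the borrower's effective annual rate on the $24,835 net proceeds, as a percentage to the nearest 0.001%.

Amount owed after one year: 25,000 × (1 + 0.0361/12)^12 = 25,000 × 1.036703 = $25,917.58.
Effective rate on net proceeds: 25,917.58 / 24,835 − 1 = 0.043591 = 4.359%.

4.359%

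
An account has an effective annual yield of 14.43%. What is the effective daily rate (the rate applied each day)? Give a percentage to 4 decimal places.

0.0369%

The per-day rate i satisfies (1 + i)^365 = 1 + 0.1443.
i = 1.1443^(1/365) − 1 = 0.0003694 = 0.0369%.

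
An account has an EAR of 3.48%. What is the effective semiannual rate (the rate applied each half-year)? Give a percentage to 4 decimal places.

1.7251%

The per-half-year rate i satisfies (1 + i)^2 = 1 + 0.0348.
i = 1.0348^(1/2) − 1 = 0.0172512 = 1.7251%.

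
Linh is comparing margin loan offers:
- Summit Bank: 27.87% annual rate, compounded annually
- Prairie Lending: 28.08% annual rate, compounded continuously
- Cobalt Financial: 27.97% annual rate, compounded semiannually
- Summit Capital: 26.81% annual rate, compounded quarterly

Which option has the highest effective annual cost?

Prairie Lending

Summit Bank: compounded annually, EAR = 27.870%
Prairie Lending: e^0.2808 − 1 = 32.419%
Cobalt Financial: (1 + 0.2797/2)^2 − 1 = 29.926%
Summit Capital: (1 + 0.2681/4)^4 − 1 = 29.628%
The highest effective annual rate is Prairie Lending at 32.419%.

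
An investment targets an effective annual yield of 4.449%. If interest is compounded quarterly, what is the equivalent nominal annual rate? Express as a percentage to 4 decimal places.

4.3766%

(1 + r/4)^4 − 1 = 0.04449, so 1 + r/4 = 1.04449^(1/4).
r/4 = 0.010942, so r = 0.043766 = 4.3766%.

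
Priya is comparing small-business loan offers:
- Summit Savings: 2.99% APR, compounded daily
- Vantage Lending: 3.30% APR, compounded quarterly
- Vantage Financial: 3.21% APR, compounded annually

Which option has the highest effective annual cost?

Summit Savings: (1 + 0.0299/365)^365 − 1 = 3.035%
Vantage Lending: (1 + 0.0330/4)^4 − 1 = 3.341%
Vantage Financial: compounded annually, EAR = 3.210%
The highest effective annual rate is Vantage Lending at 3.341%.

Vantage Lending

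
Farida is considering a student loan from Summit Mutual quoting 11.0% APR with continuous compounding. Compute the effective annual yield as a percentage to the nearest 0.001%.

With continuous compounding, EAR = e^0.110 − 1.
e^0.110 = 1.116278, so EAR = 0.116278 = 11.628%.

11.628%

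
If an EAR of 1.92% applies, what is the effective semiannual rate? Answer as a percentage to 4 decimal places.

0.9554%

The per-half-year rate i satisfies (1 + i)^2 = 1 + 0.0192.
i = 1.0192^(1/2) − 1 = 0.0095544 = 0.9554%.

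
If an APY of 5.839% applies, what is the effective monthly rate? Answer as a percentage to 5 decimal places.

The per-month rate i satisfies (1 + i)^12 = 1 + 0.05839.
i = 1.05839^(1/12) − 1 = 0.0047403 = 0.47403%.

0.47403%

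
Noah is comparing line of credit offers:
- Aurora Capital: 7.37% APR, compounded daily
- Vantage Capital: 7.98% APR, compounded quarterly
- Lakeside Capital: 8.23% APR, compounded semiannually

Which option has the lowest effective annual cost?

Aurora Capital: (1 + 0.0737/365)^365 − 1 = 7.648%
Vantage Capital: (1 + 0.0798/4)^4 − 1 = 8.222%
Lakeside Capital: (1 + 0.0823/2)^2 − 1 = 8.399%
The lowest effective annual rate is Aurora Capital at 7.648%.

Aurora Capital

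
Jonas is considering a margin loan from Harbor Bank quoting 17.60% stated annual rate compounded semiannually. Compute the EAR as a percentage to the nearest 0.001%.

EAR = (1 + 0.1760/2)^2 − 1.
= 1.183744 − 1 = 18.374%.

18.374%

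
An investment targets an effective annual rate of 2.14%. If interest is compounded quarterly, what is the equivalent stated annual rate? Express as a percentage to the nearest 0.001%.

(1 + r/4)^4 − 1 = 0.0214, so 1 + r/4 = 1.0214^(1/4).
r/4 = 0.005308, so r = 0.021230 = 2.123%.

2.123%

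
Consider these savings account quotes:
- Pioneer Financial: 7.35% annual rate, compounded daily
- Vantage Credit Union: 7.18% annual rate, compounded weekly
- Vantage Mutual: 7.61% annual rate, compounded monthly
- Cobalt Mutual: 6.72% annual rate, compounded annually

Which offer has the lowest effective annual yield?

Cobalt Mutual

Pioneer Financial: (1 + 0.0735/365)^365 − 1 = 7.626%
Vantage Credit Union: (1 + 0.0718/52)^52 − 1 = 7.439%
Vantage Mutual: (1 + 0.0761/12)^12 − 1 = 7.881%
Cobalt Mutual: compounded annually, EAR = 6.720%
The lowest effective annual rate is Cobalt Mutual at 6.720%.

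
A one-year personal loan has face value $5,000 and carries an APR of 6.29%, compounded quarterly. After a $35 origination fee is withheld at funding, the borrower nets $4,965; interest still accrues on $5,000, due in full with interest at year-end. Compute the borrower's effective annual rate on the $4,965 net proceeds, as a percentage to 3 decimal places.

Amount owed after one year: 5,000 × (1 + 0.0629/4)^4 = 5,000 × 1.064399 = $5,322.00.
Effective rate on net proceeds: 5,322.00 / 4,965 − 1 = 0.071903 = 7.190%.

7.190%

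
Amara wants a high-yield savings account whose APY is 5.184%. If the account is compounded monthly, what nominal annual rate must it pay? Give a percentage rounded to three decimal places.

(1 + r/12)^12 − 1 = 0.05184, so 1 + r/12 = 1.05184^(1/12).
r/12 = 0.004221, so r = 0.050648 = 5.065%.

5.065%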